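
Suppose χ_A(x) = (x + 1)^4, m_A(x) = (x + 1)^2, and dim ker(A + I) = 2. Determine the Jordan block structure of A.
Jordan blocks: (-1, 2), (-1, 2)

λ = -1: algebraic multiplicity 4 (exponent in χ_A), largest block size 2 (exponent in m_A), 2 blocks (geometric multiplicity). These force block sizes [2, 2].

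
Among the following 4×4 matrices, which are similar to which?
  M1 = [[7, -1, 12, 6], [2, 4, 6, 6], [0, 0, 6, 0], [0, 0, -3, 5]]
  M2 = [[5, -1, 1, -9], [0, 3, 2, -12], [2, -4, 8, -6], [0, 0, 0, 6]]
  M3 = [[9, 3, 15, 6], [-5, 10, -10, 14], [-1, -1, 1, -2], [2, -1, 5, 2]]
Characteristic polynomials: χ_{M1} = (x - 6)^2(x - 5)^2, χ_{M2} = (x - 6)^2(x - 5)^2, χ_{M3} = (x - 6)^2(x - 5)^2.

{M1}: invariant factors (x - 6)(x - 5), (x - 6)(x - 5).

{M2, M3}: invariant factors x - 6, (x - 6)(x - 5)^2.

Matrices are similar if and only if their invariant-factor lists agree; the partition into similarity classes is {M1}, {M2, M3}.

2 classes: {M1}, {M2, M3}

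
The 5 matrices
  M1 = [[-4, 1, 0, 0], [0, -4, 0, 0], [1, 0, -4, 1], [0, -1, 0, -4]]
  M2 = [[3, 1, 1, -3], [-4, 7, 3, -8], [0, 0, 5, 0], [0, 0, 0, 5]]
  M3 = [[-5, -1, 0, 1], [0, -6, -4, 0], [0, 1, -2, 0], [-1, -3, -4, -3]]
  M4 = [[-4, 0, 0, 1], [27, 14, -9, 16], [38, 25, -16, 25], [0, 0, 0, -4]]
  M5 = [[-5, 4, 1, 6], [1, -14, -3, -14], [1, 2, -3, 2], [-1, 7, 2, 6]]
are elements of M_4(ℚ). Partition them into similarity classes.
3 classes: {M1, M3, M5}, {M2}, {M4}

Characteristic polynomials: χ_{M1} = (x + 4)^4, χ_{M2} = (x - 5)^4, χ_{M3} = (x + 4)^4, χ_{M4} = (x + 1)^2(x + 4)^2, χ_{M5} = (x + 4)^4.

{M1, M3, M5}: invariant factors (x + 4)^2, (x + 4)^2.

{M2}: invariant factors x - 5, (x - 5)^3.

{M4}: invariant factors (x + 1)^2(x + 4)^2.

Matrices are similar if and only if their invariant-factor lists agree; the partition into similarity classes is {M1, M3, M5}, {M2}, {M4}.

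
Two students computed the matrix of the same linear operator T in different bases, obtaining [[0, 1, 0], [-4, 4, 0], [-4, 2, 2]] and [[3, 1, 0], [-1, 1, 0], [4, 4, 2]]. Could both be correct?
Two matrices over a field are similar if and only if they have the same invariant factors.

Both A and B have characteristic polynomial (x - 2)^3 and minimal polynomial (x - 2)^2. Computing further, both have invariant factors x - 2, (x - 2)^2. Hence A and B are similar.

Yes.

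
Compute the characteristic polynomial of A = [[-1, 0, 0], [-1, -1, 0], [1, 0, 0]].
χ_A(x) = x(x + 1)^2

xI - A = [[x + 1, 0, 0], [1, x + 1, 0], [-1, 0, x]].

Expanding det(xI - A) along the first row:
det(xI - A) = + (x + 1)·det([[x + 1, 0], [0, x]]) - (0)·det([[1, 0], [-1, x]]) + (0)·det([[1, x + 1], [-1, 0]]).

Evaluating gives χ_A(x) = x^3 + 2x^2 + x = x(x + 1)^2.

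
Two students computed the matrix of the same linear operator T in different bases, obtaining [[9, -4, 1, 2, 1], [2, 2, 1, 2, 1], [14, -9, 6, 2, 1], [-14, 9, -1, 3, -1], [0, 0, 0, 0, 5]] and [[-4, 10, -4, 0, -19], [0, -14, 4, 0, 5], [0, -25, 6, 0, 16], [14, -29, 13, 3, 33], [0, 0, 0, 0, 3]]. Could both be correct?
No.

trace(A) = 25 but trace(B) = -6. The trace is a similarity invariant, so A and B are not similar.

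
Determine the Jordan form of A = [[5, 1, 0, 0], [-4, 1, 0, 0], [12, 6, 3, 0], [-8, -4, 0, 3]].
The characteristic polynomial is det(xI - A) = (x - 3)^4, so the eigenvalues are 3 (algebraic multiplicity 4).

For λ = 3: rank(A - 3I) = 1, rank((A - 3I)^2) = 0. The eigenspace has dimension 4 - 1 = 3, so there are 3 Jordan blocks; the rank sequence gives block sizes [2, 1, 1].

Assembling the blocks gives the Jordan form J above.

J = [[3, 1, 0, 0], [0, 3, 0, 0], [0, 0, 3, 0], [0, 0, 0, 3]]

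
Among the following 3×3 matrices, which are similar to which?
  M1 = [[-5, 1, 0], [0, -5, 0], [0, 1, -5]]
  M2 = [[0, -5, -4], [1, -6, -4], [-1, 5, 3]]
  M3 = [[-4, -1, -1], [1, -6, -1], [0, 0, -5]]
2 classes: {M1, M3}, {M2}

Characteristic polynomials: χ_{M1} = (x + 5)^3, χ_{M2} = (x + 1)^3, χ_{M3} = (x + 5)^3.

{M1, M3}: invariant factors x + 5, (x + 5)^2.

{M2}: invariant factors x + 1, (x + 1)^2.

Matrices are similar if and only if their invariant-factor lists agree; the partition into similarity classes is {M1, M3}, {M2}.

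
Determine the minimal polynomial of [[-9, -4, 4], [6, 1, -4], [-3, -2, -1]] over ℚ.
The characteristic polynomial factors as (x + 3)^3. The minimal polynomial is ∏(x - λ)^{k_λ} where k_λ is the size of the largest Jordan block at λ.

For λ = -3: rank(A + 3I) = 1, and the largest Jordan block has size 2 (the smallest k with rank((A + 3I)^k) = rank((A + 3I)^(k+1))).

So m_A(x) = (x + 3)^2.

m_A(x) = (x + 3)^2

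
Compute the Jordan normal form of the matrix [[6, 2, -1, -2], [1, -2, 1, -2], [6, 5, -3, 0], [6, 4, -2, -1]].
The characteristic polynomial is det(xI - A) = (x - 3)(x + 1)^3, so the eigenvalues are -1 (algebraic multiplicity 3), 3 (algebraic multiplicity 1).

For λ = -1: rank(A + I) = 3, rank((A + I)^2) = 2, rank((A + I)^3) = 1. The eigenspace has dimension 4 - 3 = 1, so there is 1 Jordan block; the rank sequence gives block sizes [3].

For λ = 3: algebraic multiplicity 1 gives one 1×1 block.

Assembling the blocks gives the Jordan form J above.

J = [[-1, 1, 0, 0], [0, -1, 1, 0], [0, 0, -1, 0], [0, 0, 0, 3]]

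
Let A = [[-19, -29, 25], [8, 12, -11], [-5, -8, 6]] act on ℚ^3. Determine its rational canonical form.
R = [[0, 0, 1], [1, 0, 1], [0, 1, -1]]

The invariant factors of A (the non-unit diagonal entries of the Smith normal form of xI - A over ℚ[x]) are (x - 1)(x + 1)^2, each dividing the next. The characteristic polynomial is their product, (x - 1)(x + 1)^2.

The rational canonical form is the block-diagonal matrix of companion matrices C(f_i):
R = [[0, 0, 1], [1, 0, 1], [0, 1, -1]].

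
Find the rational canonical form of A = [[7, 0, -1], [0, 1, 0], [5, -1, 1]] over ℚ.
The invariant factors of A (the non-unit diagonal entries of the Smith normal form of xI - A over ℚ[x]) are (x - 6)(x - 2)(x - 1), each dividing the next. The characteristic polynomial is their product, (x - 6)(x - 2)(x - 1).

The rational canonical form is the block-diagonal matrix of companion matrices C(f_i):
R = [[0, 0, 12], [1, 0, -20], [0, 1, 9]].

R = [[0, 0, 12], [1, 0, -20], [0, 1, 9]]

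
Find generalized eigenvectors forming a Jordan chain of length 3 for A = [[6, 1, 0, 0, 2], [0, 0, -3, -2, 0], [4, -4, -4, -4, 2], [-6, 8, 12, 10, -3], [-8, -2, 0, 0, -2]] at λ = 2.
v_1 = [[0, 0, 1, -2, 0]]^T, v_2 = [[0, 1, 2, -4, 0]]^T, v_3 = [[1, 0, 0, 0, -2]]^T

We seek v_1 ∈ ker((A - 2I)^3) \ ker((A - 2I)^2), then set v_{i+1} = (A - 2I) v_i.

One such chain is v_1 = [[0, 0, 1, -2, 0]]^T, v_2 = [[0, 1, 2, -4, 0]]^T, v_3 = [[1, 0, 0, 0, -2]]^T. Check: (A - 2I) v_3 = [[0, 0, 0, 0, 0]]^T = 0.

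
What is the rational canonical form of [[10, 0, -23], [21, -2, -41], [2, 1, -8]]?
The invariant factors of A (the non-unit diagonal entries of the Smith normal form of xI - A over ℚ[x]) are x^3 + 3x + 5, each dividing the next. The characteristic polynomial is their product, x^3 + 3x + 5.

The rational canonical form is the block-diagonal matrix of companion matrices C(f_i):
R = [[0, 0, -5], [1, 0, -3], [0, 1, 0]].

Note the characteristic polynomial does not split into linear factors over ℚ, so A has no Jordan form over ℚ; the rational canonical form exists over any field.

R = [[0, 0, -5], [1, 0, -3], [0, 1, 0]]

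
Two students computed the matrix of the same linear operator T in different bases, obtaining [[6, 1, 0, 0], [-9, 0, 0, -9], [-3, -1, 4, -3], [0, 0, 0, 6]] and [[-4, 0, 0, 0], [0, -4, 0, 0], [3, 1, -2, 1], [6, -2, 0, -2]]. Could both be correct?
No.

trace(A) = 16 but trace(B) = -12. The trace is a similarity invariant, so A and B are not similar.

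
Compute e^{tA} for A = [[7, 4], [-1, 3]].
A has Jordan form J = [[5, 1], [0, 5]] with A = PJP^{-1}, so e^{tA} = P e^{tJ} P^{-1}.

For a Jordan block J_k(λ), e^{tJ_k(λ)} = e^{λt} · (I + tN + t^2 N^2/2! + ... + t^{k-1} N^{k-1}/(k-1)!) where N is the nilpotent superdiagonal part.

Assembling the blocks and conjugating back gives the entries of e^{tA} as shown above.

e^{tA} = [[(2*t + 1)*e^{5*t}, 4*t*e^{5*t}], [-t*e^{5*t}, (1 - 2*t)*e^{5*t}]]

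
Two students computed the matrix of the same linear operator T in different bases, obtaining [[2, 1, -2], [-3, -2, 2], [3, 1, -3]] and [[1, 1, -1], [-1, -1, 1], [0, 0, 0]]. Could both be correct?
No.

trace(A) = -3 but trace(B) = 0. The trace is a similarity invariant, so A and B are not similar.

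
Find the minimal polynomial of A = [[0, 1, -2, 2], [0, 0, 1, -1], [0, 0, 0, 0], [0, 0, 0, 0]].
m_A(x) = x^3

The characteristic polynomial factors as x^4. The minimal polynomial is ∏(x - λ)^{k_λ} where k_λ is the size of the largest Jordan block at λ.

For λ = 0: rank(A) = 2, and the largest Jordan block has size 3 (the smallest k with rank(A^k) = rank(A^(k+1))).

So m_A(x) = x^3.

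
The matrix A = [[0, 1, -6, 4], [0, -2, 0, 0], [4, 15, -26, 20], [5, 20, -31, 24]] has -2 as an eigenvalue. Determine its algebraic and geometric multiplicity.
The characteristic polynomial is x^2(x + 2)^2, so the factor x + 2 appears with exponent 2: the algebraic multiplicity is 2.

rank(A + 2I) = 3, so the eigenspace has dimension 4 - 3 = 1: the geometric multiplicity is 1.

Since 1 < 2, A is not diagonalizable.

algebraic multiplicity 2, geometric multiplicity 1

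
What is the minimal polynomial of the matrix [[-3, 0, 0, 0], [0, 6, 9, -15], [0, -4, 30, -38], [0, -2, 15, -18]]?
m_A(x) = (x - 6)^3(x + 3)

The characteristic polynomial factors as (x - 6)^3(x + 3). The minimal polynomial is ∏(x - λ)^{k_λ} where k_λ is the size of the largest Jordan block at λ.

For λ = -3: rank(A + 3I) = 3, and the largest Jordan block has size 1 (the smallest k with rank((A + 3I)^k) = rank((A + 3I)^(k+1))).
For λ = 6: rank(A - 6I) = 3, and the largest Jordan block has size 3 (the smallest k with rank((A - 6I)^k) = rank((A - 6I)^(k+1))).

So m_A(x) = (x - 6)^3(x + 3).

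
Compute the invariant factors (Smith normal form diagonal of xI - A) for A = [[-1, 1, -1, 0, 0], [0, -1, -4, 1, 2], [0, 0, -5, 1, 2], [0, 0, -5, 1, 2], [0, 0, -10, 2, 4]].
The Jordan structure of A has elementary divisors (x + 1)^2, x^2, x. Arranging the block sizes at each eigenvalue in decreasing order and taking row products gives the invariant factors.

Invariant factors (smallest first, each dividing the next): x, x^2(x + 1)^2.

Check: the last factor x^2(x + 1)^2 is the minimal polynomial, and the product x^3(x + 1)^2 is the characteristic polynomial.

x, x^2(x + 1)^2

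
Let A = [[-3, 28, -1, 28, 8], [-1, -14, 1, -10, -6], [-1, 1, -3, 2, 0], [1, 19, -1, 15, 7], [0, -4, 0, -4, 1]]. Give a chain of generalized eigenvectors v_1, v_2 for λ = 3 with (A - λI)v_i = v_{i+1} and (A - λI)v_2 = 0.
v_1 = [[1, -1, 0, 1, 1]]^T, v_2 = [[2, 0, 0, 1, -2]]^T

We seek v_1 ∈ ker((A - 3I)^2) \ ker(A - 3I), then set v_{i+1} = (A - 3I) v_i.

One such chain is v_1 = [[1, -1, 0, 1, 1]]^T, v_2 = [[2, 0, 0, 1, -2]]^T. Check: (A - 3I) v_2 = [[0, 0, 0, 0, 0]]^T = 0.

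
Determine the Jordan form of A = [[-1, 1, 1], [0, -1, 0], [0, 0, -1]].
The characteristic polynomial is det(xI - A) = (x + 1)^3, so the eigenvalues are -1 (algebraic multiplicity 3).

For λ = -1: rank(A + I) = 1, rank((A + I)^2) = 0. The eigenspace has dimension 3 - 1 = 2, so there are 2 Jordan blocks; the rank sequence gives block sizes [2, 1].

Assembling the blocks gives the Jordan form J above.

J = [[-1, 1, 0], [0, -1, 0], [0, 0, -1]]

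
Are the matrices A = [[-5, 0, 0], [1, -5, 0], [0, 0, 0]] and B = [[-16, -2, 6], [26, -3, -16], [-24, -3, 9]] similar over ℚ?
Two matrices over a field are similar if and only if they have the same invariant factors.

Both A and B have characteristic polynomial x(x + 5)^2 and minimal polynomial x(x + 5)^2. Computing further, both have invariant factors x(x + 5)^2. Hence A and B are similar.

Yes.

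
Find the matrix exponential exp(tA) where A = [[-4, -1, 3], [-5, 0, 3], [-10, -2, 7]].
A has Jordan form J = [[1, 1, 0], [0, 1, 0], [0, 0, 1]] with A = PJP^{-1}, so e^{tA} = P e^{tJ} P^{-1}.

For a Jordan block J_k(λ), e^{tJ_k(λ)} = e^{λt} · (I + tN + t^2 N^2/2! + ... + t^{k-1} N^{k-1}/(k-1)!) where N is the nilpotent superdiagonal part.

Assembling the blocks and conjugating back gives the entries of e^{tA} as shown above.

e^{tA} = [[(1 - 5*t)*e^{t}, -t*e^{t}, 3*t*e^{t}], [-5*t*e^{t}, (1 - t)*e^{t}, 3*t*e^{t}], [-10*t*e^{t}, -2*t*e^{t}, (6*t + 1)*e^{t}]]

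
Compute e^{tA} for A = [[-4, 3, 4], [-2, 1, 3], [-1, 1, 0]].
e^{tA} = [[(-t^2 - 6*t + 2)*e^{-t}/2, t*(t + 6)*e^{-t}/2, t*(t + 8)*e^{-t}/2], [t*(-t - 4)*e^{-t}/2, (t^2 + 4*t + 2)*e^{-t}/2, t*(t + 6)*e^{-t}/2], [-t*e^{-t}, t*e^{-t}, (t + 1)*e^{-t}]]

A has Jordan form J = [[-1, 1, 0], [0, -1, 1], [0, 0, -1]] with A = PJP^{-1}, so e^{tA} = P e^{tJ} P^{-1}.

For a Jordan block J_k(λ), e^{tJ_k(λ)} = e^{λt} · (I + tN + t^2 N^2/2! + ... + t^{k-1} N^{k-1}/(k-1)!) where N is the nilpotent superdiagonal part.

Assembling the blocks and conjugating back gives the entries of e^{tA} as shown above.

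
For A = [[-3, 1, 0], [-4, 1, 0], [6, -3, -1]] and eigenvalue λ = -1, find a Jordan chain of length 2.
We seek v_1 ∈ ker((A + I)^2) \ ker(A + I), then set v_{i+1} = (A + I) v_i.

One such chain is v_1 = [[-2, -3, -1]]^T, v_2 = [[1, 2, -3]]^T. Check: (A + I) v_2 = [[0, 0, 0]]^T = 0.

v_1 = [[-2, -3, -1]]^T, v_2 = [[1, 2, -3]]^T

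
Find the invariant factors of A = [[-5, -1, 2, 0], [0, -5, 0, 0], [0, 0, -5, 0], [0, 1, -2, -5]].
The Jordan structure of A has elementary divisors (x + 5)^2, (x + 5), (x + 5). Arranging the block sizes at each eigenvalue in decreasing order and taking row products gives the invariant factors.

Invariant factors (smallest first, each dividing the next): x + 5, x + 5, (x + 5)^2.

Check: the last factor (x + 5)^2 is the minimal polynomial, and the product (x + 5)^4 is the characteristic polynomial.

x + 5, x + 5, (x + 5)^2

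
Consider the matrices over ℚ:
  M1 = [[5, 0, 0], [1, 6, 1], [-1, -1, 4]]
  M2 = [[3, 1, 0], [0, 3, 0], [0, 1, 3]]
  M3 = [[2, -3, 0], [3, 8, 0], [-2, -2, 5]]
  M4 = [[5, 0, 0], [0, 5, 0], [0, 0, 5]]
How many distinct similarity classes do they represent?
Characteristic polynomials: χ_{M1} = (x - 5)^3, χ_{M2} = (x - 3)^3, χ_{M3} = (x - 5)^3, χ_{M4} = (x - 5)^3.

{M1, M3}: invariant factors x - 5, (x - 5)^2.

{M2}: invariant factors x - 3, (x - 3)^2.

{M4}: invariant factors x - 5, x - 5, x - 5.

Matrices are similar if and only if their invariant-factor lists agree; the partition into similarity classes is {M1, M3}, {M2}, {M4}.

3 classes: {M1, M3}, {M2}, {M4}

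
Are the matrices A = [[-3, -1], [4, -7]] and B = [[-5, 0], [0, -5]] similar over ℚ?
No.

Both have characteristic polynomial (x + 5)^2, but the minimal polynomial of A is (x + 5)^2 while the minimal polynomial of B is x + 5. The minimal polynomial is a similarity invariant, so A and B are not similar.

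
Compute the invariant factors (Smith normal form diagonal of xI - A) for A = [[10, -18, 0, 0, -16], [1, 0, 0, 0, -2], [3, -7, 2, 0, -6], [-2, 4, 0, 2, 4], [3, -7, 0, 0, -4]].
The Jordan structure of A has elementary divisors (x - 2)^3, (x - 2), (x - 2). Arranging the block sizes at each eigenvalue in decreasing order and taking row products gives the invariant factors.

Invariant factors (smallest first, each dividing the next): x - 2, x - 2, (x - 2)^3.

Check: the last factor (x - 2)^3 is the minimal polynomial, and the product (x - 2)^5 is the characteristic polynomial.

x - 2, x - 2, (x - 2)^3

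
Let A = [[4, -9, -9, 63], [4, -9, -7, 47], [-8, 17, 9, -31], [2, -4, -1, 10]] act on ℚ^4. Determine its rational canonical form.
R = [[4, 0, 0, 0], [0, 0, 0, 36], [0, 1, 0, -33], [0, 0, 1, 10]]

The invariant factors of A (the non-unit diagonal entries of the Smith normal form of xI - A over ℚ[x]) are x - 4, (x - 4)(x - 3)^2, each dividing the next. The characteristic polynomial is their product, (x - 4)^2(x - 3)^2.

The rational canonical form is the block-diagonal matrix of companion matrices C(f_i):
R = [[4, 0, 0, 0], [0, 0, 0, 36], [0, 1, 0, -33], [0, 0, 1, 10]].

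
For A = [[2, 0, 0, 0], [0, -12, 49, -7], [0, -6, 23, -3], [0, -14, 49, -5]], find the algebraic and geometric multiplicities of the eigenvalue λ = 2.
The characteristic polynomial is (x - 2)^4, so the factor x - 2 appears with exponent 4: the algebraic multiplicity is 4.

rank(A - 2I) = 1, so the eigenspace has dimension 4 - 1 = 3: the geometric multiplicity is 3.

Since 3 < 4, A is not diagonalizable.

algebraic multiplicity 4, geometric multiplicity 3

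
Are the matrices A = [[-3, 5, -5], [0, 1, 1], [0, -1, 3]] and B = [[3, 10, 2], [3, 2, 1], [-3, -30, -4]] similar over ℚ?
Yes.

Two matrices over a field are similar if and only if they have the same invariant factors.

Both A and B have characteristic polynomial (x - 2)^2(x + 3) and minimal polynomial (x - 2)^2(x + 3). Computing further, both have invariant factors (x - 2)^2(x + 3). Hence A and B are similar.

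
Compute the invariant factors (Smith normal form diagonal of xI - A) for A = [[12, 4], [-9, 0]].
(x - 6)^2

The Jordan structure of A has elementary divisors (x - 6)^2. Arranging the block sizes at each eigenvalue in decreasing order and taking row products gives the invariant factors.

Invariant factors (smallest first, each dividing the next): (x - 6)^2.

Check: the last factor (x - 6)^2 is the minimal polynomial, and the product (x - 6)^2 is the characteristic polynomial.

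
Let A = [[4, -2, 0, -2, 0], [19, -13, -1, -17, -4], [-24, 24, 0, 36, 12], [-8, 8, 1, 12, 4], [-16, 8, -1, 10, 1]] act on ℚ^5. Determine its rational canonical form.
The invariant factors of A (the non-unit diagonal entries of the Smith normal form of xI - A over ℚ[x]) are x^2 + x + 2, (x - 6)(x^2 + x + 2), each dividing the next. The characteristic polynomial is their product, (x - 6)(x^2 + x + 2)^2.

The rational canonical form is the block-diagonal matrix of companion matrices C(f_i):
R = [[0, -2, 0, 0, 0], [1, -1, 0, 0, 0], [0, 0, 0, 0, 12], [0, 0, 1, 0, 4], [0, 0, 0, 1, 5]].

Note the characteristic polynomial does not split into linear factors over ℚ, so A has no Jordan form over ℚ; the rational canonical form exists over any field.

R = [[0, -2, 0, 0, 0], [1, -1, 0, 0, 0], [0, 0, 0, 0, 12], [0, 0, 1, 0, 4], [0, 0, 0, 1, 5]]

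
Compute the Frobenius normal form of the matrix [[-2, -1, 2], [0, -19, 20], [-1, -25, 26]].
The invariant factors of A (the non-unit diagonal entries of the Smith normal form of xI - A over ℚ[x]) are (x - 5)(x^2 - 6), each dividing the next. The characteristic polynomial is their product, (x - 5)(x^2 - 6).

The rational canonical form is the block-diagonal matrix of companion matrices C(f_i):
R = [[0, 0, -30], [1, 0, 6], [0, 1, 5]].

Note the characteristic polynomial does not split into linear factors over ℚ, so A has no Jordan form over ℚ; the rational canonical form exists over any field.

R = [[0, 0, -30], [1, 0, 6], [0, 1, 5]]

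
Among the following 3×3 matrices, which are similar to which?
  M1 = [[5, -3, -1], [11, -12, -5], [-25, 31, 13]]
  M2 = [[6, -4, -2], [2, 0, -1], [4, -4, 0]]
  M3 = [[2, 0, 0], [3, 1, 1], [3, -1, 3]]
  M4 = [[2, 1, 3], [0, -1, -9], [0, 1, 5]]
Characteristic polynomials: χ_{M1} = (x - 2)^3, χ_{M2} = (x - 2)^3, χ_{M3} = (x - 2)^3, χ_{M4} = (x - 2)^3.

{M1}: invariant factors (x - 2)^3.

{M2, M3, M4}: invariant factors x - 2, (x - 2)^2.

Matrices are similar if and only if their invariant-factor lists agree; the partition into similarity classes is {M1}, {M2, M3, M4}.

2 classes: {M1}, {M2, M3, M4}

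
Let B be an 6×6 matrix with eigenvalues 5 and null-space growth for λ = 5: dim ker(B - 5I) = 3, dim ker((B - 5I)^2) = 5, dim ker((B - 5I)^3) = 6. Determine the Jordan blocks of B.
λ = 5: successive nullity increments [3, 2, 1] count blocks of size ≥ k; block sizes are [3, 2, 1].

Jordan blocks: (5, 3), (5, 2), (5, 1)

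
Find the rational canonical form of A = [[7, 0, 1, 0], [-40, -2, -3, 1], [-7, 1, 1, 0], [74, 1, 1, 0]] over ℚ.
The invariant factors of A (the non-unit diagonal entries of the Smith normal form of xI - A over ℚ[x]) are (x - 3)^3(x + 3), each dividing the next. The characteristic polynomial is their product, (x - 3)^3(x + 3).

The rational canonical form is the block-diagonal matrix of companion matrices C(f_i):
R = [[0, 0, 0, 81], [1, 0, 0, -54], [0, 1, 0, 0], [0, 0, 1, 6]].

R = [[0, 0, 0, 81], [1, 0, 0, -54], [0, 1, 0, 0], [0, 0, 1, 6]]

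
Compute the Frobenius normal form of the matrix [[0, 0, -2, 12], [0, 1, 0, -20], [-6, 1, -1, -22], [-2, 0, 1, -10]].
R = [[-4, 0, 0, 0], [0, 0, 0, -4], [0, 1, 0, -9], [0, 0, 1, -6]]

The invariant factors of A (the non-unit diagonal entries of the Smith normal form of xI - A over ℚ[x]) are x + 4, (x + 1)^2(x + 4), each dividing the next. The characteristic polynomial is their product, (x + 1)^2(x + 4)^2.

The rational canonical form is the block-diagonal matrix of companion matrices C(f_i):
R = [[-4, 0, 0, 0], [0, 0, 0, -4], [0, 1, 0, -9], [0, 0, 1, -6]].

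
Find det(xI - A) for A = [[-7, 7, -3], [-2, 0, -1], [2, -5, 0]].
χ_A(x) = (x + 1)(x + 3)^2

xI - A = [[x + 7, -7, 3], [2, x, 1], [-2, 5, x]].

Expanding det(xI - A) along the first row:
det(xI - A) = + (x + 7)·det([[x, 1], [5, x]]) - (-7)·det([[2, 1], [-2, x]]) + (3)·det([[2, x], [-2, 5]]).

Evaluating gives χ_A(x) = x^3 + 7x^2 + 15x + 9 = (x + 1)(x + 3)^2.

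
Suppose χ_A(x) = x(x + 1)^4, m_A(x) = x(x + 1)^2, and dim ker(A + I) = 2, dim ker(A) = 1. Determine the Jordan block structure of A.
λ = -1: algebraic multiplicity 4 (exponent in χ_A), largest block size 2 (exponent in m_A), 2 blocks (geometric multiplicity). These force block sizes [2, 2].
λ = 0: algebraic multiplicity 1 (exponent in χ_A), largest block size 1 (exponent in m_A), 1 block (geometric multiplicity). This forces block sizes [1].

Jordan blocks: (-1, 2), (-1, 2), (0, 1)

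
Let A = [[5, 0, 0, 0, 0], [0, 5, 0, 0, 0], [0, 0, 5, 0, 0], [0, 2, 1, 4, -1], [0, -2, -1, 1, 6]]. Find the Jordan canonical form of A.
The characteristic polynomial is det(xI - A) = (x - 5)^5, so the eigenvalues are 5 (algebraic multiplicity 5).

For λ = 5: rank(A - 5I) = 1, rank((A - 5I)^2) = 0. The eigenspace has dimension 5 - 1 = 4, so there are 4 Jordan blocks; the rank sequence gives block sizes [2, 1, 1, 1].

Assembling the blocks gives the Jordan form J above.

J = [[5, 1, 0, 0, 0], [0, 5, 0, 0, 0], [0, 0, 5, 0, 0], [0, 0, 0, 5, 0], [0, 0, 0, 0, 5]]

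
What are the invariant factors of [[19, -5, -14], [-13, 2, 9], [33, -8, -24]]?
(x + 1)^3

The Jordan structure of A has elementary divisors (x + 1)^3. Arranging the block sizes at each eigenvalue in decreasing order and taking row products gives the invariant factors.

Invariant factors (smallest first, each dividing the next): (x + 1)^3.

Check: the last factor (x + 1)^3 is the minimal polynomial, and the product (x + 1)^3 is the characteristic polynomial.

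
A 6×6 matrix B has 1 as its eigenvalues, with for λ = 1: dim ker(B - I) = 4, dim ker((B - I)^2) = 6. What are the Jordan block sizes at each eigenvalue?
λ = 1: successive nullity increments [4, 2] count blocks of size ≥ k; block sizes are [2, 2, 1, 1].

Jordan blocks: (1, 2), (1, 2), (1, 1), (1, 1)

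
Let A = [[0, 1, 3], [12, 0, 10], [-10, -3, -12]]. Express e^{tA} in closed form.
e^{tA} = [[(-t^2 + 4*t + 1)*e^{-4*t}, t*(2 - t)*e^{-4*t}/2, t*(3 - t)*e^{-4*t}], [2*t*(6 - t)*e^{-4*t}, (-t^2 + 4*t + 1)*e^{-4*t}, 2*t*(5 - t)*e^{-4*t}], [2*t*(t - 5)*e^{-4*t}, t*(t - 3)*e^{-4*t}, (2*t^2 - 8*t + 1)*e^{-4*t}]]

A has Jordan form J = [[-4, 1, 0], [0, -4, 1], [0, 0, -4]] with A = PJP^{-1}, so e^{tA} = P e^{tJ} P^{-1}.

For a Jordan block J_k(λ), e^{tJ_k(λ)} = e^{λt} · (I + tN + t^2 N^2/2! + ... + t^{k-1} N^{k-1}/(k-1)!) where N is the nilpotent superdiagonal part.

Assembling the blocks and conjugating back gives the entries of e^{tA} as shown above.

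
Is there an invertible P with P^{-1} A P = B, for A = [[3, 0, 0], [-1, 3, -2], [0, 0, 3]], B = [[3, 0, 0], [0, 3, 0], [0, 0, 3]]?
Both have characteristic polynomial (x - 3)^3, but the minimal polynomial of A is (x - 3)^2 while the minimal polynomial of B is x - 3. The minimal polynomial is a similarity invariant, so A and B are not similar.

No.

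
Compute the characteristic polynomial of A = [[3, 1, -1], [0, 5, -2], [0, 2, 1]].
χ_A(x) = (x - 3)^3

xI - A = [[x - 3, -1, 1], [0, x - 5, 2], [0, -2, x - 1]].

Expanding det(xI - A) along the first row:
det(xI - A) = + (x - 3)·det([[x - 5, 2], [-2, x - 1]]) - (-1)·det([[0, 2], [0, x - 1]]) + (1)·det([[0, x - 5], [0, -2]]).

Evaluating gives χ_A(x) = x^3 - 9x^2 + 27x - 27 = (x - 3)^3.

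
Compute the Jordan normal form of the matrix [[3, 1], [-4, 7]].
J = [[5, 1], [0, 5]]

The characteristic polynomial is det(xI - A) = (x - 5)^2, so the eigenvalues are 5 (algebraic multiplicity 2).

For λ = 5: rank(A - 5I) = 1, rank((A - 5I)^2) = 0. The eigenspace has dimension 2 - 1 = 1, so there is 1 Jordan block; the rank sequence gives block sizes [2].

Assembling the blocks gives the Jordan form J above.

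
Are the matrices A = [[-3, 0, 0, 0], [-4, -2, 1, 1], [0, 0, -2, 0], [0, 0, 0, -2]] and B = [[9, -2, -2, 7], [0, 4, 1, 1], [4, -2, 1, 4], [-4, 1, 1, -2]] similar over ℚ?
trace(A) = -9 but trace(B) = 12. The trace is a similarity invariant, so A and B are not similar.

No.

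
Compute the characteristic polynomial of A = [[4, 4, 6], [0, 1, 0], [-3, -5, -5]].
xI - A = [[x - 4, -4, -6], [0, x - 1, 0], [3, 5, x + 5]].

Expanding det(xI - A) along the first row:
det(xI - A) = + (x - 4)·det([[x - 1, 0], [5, x + 5]]) - (-4)·det([[0, 0], [3, x + 5]]) + (-6)·det([[0, x - 1], [3, 5]]).

Evaluating gives χ_A(x) = x^3 - 3x + 2 = (x - 1)^2(x + 2).

χ_A(x) = (x - 1)^2(x + 2)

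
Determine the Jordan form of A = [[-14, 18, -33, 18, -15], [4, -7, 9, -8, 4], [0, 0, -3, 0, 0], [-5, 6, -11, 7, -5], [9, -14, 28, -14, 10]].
J = [[-3, 1, 0, 0, 0], [0, -3, 1, 0, 0], [0, 0, -3, 0, 0], [0, 0, 0, 1, 0], [0, 0, 0, 0, 1]]

The characteristic polynomial is det(xI - A) = (x - 1)^2(x + 3)^3, so the eigenvalues are -3 (algebraic multiplicity 3), 1 (algebraic multiplicity 2).

For λ = -3: rank(A + 3I) = 4, rank((A + 3I)^2) = 3, rank((A + 3I)^3) = 2. The eigenspace has dimension 5 - 4 = 1, so there is 1 Jordan block; the rank sequence gives block sizes [3].

For λ = 1: rank(A - I) = 3. The eigenspace has dimension 5 - 3 = 2, so there are 2 Jordan blocks; the rank sequence gives block sizes [1, 1].

Assembling the blocks gives the Jordan form J above.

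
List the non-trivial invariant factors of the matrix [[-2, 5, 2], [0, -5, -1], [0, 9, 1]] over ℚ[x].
The Jordan structure of A has elementary divisors (x + 2)^3. Arranging the block sizes at each eigenvalue in decreasing order and taking row products gives the invariant factors.

Invariant factors (smallest first, each dividing the next): (x + 2)^3.

Check: the last factor (x + 2)^3 is the minimal polynomial, and the product (x + 2)^3 is the characteristic polynomial.

(x + 2)^3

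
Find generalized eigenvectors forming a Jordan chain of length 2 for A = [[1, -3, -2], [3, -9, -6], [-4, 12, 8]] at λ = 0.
v_1 = [[2, 5, -7]]^T, v_2 = [[1, 3, -4]]^T

We seek v_1 ∈ ker(A^2) \ ker(A), then set v_{i+1} = A v_i.

One such chain is v_1 = [[2, 5, -7]]^T, v_2 = [[1, 3, -4]]^T. Check: A v_2 = [[0, 0, 0]]^T = 0.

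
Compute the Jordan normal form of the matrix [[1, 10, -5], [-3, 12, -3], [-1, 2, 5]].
The characteristic polynomial is det(xI - A) = (x - 6)^3, so the eigenvalues are 6 (algebraic multiplicity 3).

For λ = 6: rank(A - 6I) = 1, rank((A - 6I)^2) = 0. The eigenspace has dimension 3 - 1 = 2, so there are 2 Jordan blocks; the rank sequence gives block sizes [2, 1].

Assembling the blocks gives the Jordan form J above.

J = [[6, 1, 0], [0, 6, 0], [0, 0, 6]]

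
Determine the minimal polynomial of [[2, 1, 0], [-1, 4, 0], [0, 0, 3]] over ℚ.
The characteristic polynomial factors as (x - 3)^3. The minimal polynomial is ∏(x - λ)^{k_λ} where k_λ is the size of the largest Jordan block at λ.

For λ = 3: rank(A - 3I) = 1, and the largest Jordan block has size 2 (the smallest k with rank((A - 3I)^k) = rank((A - 3I)^(k+1))).

So m_A(x) = (x - 3)^2.

m_A(x) = (x - 3)^2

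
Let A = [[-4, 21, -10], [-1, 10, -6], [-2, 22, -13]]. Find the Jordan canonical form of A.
J = [[-3, 1, 0], [0, -3, 0], [0, 0, -1]]

The characteristic polynomial is det(xI - A) = (x + 1)(x + 3)^2, so the eigenvalues are -3 (algebraic multiplicity 2), -1 (algebraic multiplicity 1).

For λ = -3: rank(A + 3I) = 2, rank((A + 3I)^2) = 1. The eigenspace has dimension 3 - 2 = 1, so there is 1 Jordan block; the rank sequence gives block sizes [2].

For λ = -1: algebraic multiplicity 1 gives one 1×1 block.

Assembling the blocks gives the Jordan form J above.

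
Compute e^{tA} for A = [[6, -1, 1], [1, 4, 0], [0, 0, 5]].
e^{tA} = [[(t + 1)*e^{5*t}, -t*e^{5*t}, t*(t + 2)*e^{5*t}/2], [t*e^{5*t}, (1 - t)*e^{5*t}, t^2*e^{5*t}/2], [0, 0, e^{5*t}]]

A has Jordan form J = [[5, 1, 0], [0, 5, 1], [0, 0, 5]] with A = PJP^{-1}, so e^{tA} = P e^{tJ} P^{-1}.

For a Jordan block J_k(λ), e^{tJ_k(λ)} = e^{λt} · (I + tN + t^2 N^2/2! + ... + t^{k-1} N^{k-1}/(k-1)!) where N is the nilpotent superdiagonal part.

Assembling the blocks and conjugating back gives the entries of e^{tA} as shown above.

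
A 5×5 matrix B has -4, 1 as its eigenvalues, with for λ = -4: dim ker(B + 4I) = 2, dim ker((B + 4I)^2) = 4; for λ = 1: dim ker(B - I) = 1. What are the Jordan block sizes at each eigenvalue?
λ = -4: successive nullity increments [2, 2] count blocks of size ≥ k; block sizes are [2, 2].
λ = 1: successive nullity increments [1] count blocks of size ≥ k; block sizes are [1].

Jordan blocks: (-4, 2), (-4, 2), (1, 1)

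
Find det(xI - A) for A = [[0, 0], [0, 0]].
χ_A(x) = x^2

xI - A = [[x, 0], [0, x]].

Expanding det(xI - A) along the first row:
det(xI - A) = + (x)·det([[x]]) - (0)·det([[0]]).

Evaluating gives χ_A(x) = x^2.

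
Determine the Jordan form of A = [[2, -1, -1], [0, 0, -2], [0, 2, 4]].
The characteristic polynomial is det(xI - A) = (x - 2)^3, so the eigenvalues are 2 (algebraic multiplicity 3).

For λ = 2: rank(A - 2I) = 1, rank((A - 2I)^2) = 0. The eigenspace has dimension 3 - 1 = 2, so there are 2 Jordan blocks; the rank sequence gives block sizes [2, 1].

Assembling the blocks gives the Jordan form J above.

J = [[2, 1, 0], [0, 2, 0], [0, 0, 2]]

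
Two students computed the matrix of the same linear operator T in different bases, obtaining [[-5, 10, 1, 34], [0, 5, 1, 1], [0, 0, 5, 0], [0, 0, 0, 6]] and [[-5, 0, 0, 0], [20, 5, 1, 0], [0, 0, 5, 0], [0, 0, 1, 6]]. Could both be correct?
Yes.

Two matrices over a field are similar if and only if they have the same invariant factors.

Both A and B have characteristic polynomial (x - 6)(x - 5)^2(x + 5) and minimal polynomial (x - 6)(x - 5)^2(x + 5). Computing further, both have invariant factors (x - 6)(x - 5)^2(x + 5). Hence A and B are similar.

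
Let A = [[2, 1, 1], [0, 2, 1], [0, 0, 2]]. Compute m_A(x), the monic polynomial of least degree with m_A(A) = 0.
The characteristic polynomial factors as (x - 2)^3. The minimal polynomial is ∏(x - λ)^{k_λ} where k_λ is the size of the largest Jordan block at λ.

For λ = 2: rank(A - 2I) = 2, and the largest Jordan block has size 3 (the smallest k with rank((A - 2I)^k) = rank((A - 2I)^(k+1))).

So m_A(x) = (x - 2)^3.

m_A(x) = (x - 2)^3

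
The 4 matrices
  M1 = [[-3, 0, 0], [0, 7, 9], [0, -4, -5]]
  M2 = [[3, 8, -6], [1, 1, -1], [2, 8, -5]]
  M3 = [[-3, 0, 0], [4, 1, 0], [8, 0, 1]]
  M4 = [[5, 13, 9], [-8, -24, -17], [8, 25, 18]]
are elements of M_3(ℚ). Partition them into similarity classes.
Characteristic polynomials: χ_{M1} = (x - 1)^2(x + 3), χ_{M2} = (x - 1)^2(x + 3), χ_{M3} = (x - 1)^2(x + 3), χ_{M4} = (x - 1)^2(x + 3).

{M1, M2, M4}: invariant factors (x - 1)^2(x + 3).

{M3}: invariant factors x - 1, (x - 1)(x + 3).

Matrices are similar if and only if their invariant-factor lists agree; the partition into similarity classes is {M1, M2, M4}, {M3}.

2 classes: {M1, M2, M4}, {M3}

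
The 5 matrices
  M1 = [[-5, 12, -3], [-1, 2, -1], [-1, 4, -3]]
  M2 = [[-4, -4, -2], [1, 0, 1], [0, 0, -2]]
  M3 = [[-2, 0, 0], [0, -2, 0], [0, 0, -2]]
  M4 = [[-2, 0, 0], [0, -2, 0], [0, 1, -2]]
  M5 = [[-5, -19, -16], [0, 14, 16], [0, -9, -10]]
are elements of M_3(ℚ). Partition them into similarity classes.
Characteristic polynomials: χ_{M1} = (x + 2)^3, χ_{M2} = (x + 2)^3, χ_{M3} = (x + 2)^3, χ_{M4} = (x + 2)^3, χ_{M5} = (x - 2)^2(x + 5).

{M1, M2, M4}: invariant factors x + 2, (x + 2)^2.

{M3}: invariant factors x + 2, x + 2, x + 2.

{M5}: invariant factors (x - 2)^2(x + 5).

Matrices are similar if and only if their invariant-factor lists agree; the partition into similarity classes is {M1, M2, M4}, {M3}, {M5}.

3 classes: {M1, M2, M4}, {M3}, {M5}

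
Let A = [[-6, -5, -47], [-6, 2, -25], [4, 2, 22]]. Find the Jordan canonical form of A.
J = [[6, 1, 0], [0, 6, 1], [0, 0, 6]]

The characteristic polynomial is det(xI - A) = (x - 6)^3, so the eigenvalues are 6 (algebraic multiplicity 3).

For λ = 6: rank(A - 6I) = 2, rank((A - 6I)^2) = 1, rank((A - 6I)^3) = 0. The eigenspace has dimension 3 - 2 = 1, so there is 1 Jordan block; the rank sequence gives block sizes [3].

Assembling the blocks gives the Jordan form J above.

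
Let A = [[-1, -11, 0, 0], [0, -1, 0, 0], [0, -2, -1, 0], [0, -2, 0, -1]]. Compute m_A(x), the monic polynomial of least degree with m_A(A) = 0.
m_A(x) = (x + 1)^2

The characteristic polynomial factors as (x + 1)^4. The minimal polynomial is ∏(x - λ)^{k_λ} where k_λ is the size of the largest Jordan block at λ.

For λ = -1: rank(A + I) = 1, and the largest Jordan block has size 2 (the smallest k with rank((A + I)^k) = rank((A + I)^(k+1))).

So m_A(x) = (x + 1)^2.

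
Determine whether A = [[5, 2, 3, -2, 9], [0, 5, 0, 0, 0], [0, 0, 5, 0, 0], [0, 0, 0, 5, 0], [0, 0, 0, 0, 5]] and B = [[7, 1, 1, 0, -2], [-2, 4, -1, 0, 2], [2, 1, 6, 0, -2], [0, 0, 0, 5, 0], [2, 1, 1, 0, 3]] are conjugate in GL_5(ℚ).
Yes.

Two matrices over a field are similar if and only if they have the same invariant factors.

Both A and B have characteristic polynomial (x - 5)^5 and minimal polynomial (x - 5)^2. Computing further, both have invariant factors x - 5, x - 5, x - 5, (x - 5)^2. Hence A and B are similar.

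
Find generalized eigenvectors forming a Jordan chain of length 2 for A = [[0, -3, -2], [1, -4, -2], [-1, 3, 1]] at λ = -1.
We seek v_1 ∈ ker((A + I)^2) \ ker(A + I), then set v_{i+1} = (A + I) v_i.

One such chain is v_1 = [[0, 1, -2]]^T, v_2 = [[1, 1, -1]]^T. Check: (A + I) v_2 = [[0, 0, 0]]^T = 0.

v_1 = [[0, 1, -2]]^T, v_2 = [[1, 1, -1]]^T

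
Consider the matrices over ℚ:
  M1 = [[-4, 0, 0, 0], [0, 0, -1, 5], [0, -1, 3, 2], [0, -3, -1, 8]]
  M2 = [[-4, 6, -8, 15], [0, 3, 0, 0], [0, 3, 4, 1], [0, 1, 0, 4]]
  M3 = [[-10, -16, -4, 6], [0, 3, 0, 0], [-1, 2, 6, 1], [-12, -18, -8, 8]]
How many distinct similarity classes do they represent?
1 class: {M1, M2, M3}

Characteristic polynomials: χ_{M1} = (x - 4)^2(x - 3)(x + 4), χ_{M2} = (x - 4)^2(x - 3)(x + 4), χ_{M3} = (x - 4)^2(x - 3)(x + 4).

{M1, M2, M3}: invariant factors (x - 4)^2(x - 3)(x + 4).

Matrices are similar if and only if their invariant-factor lists agree; the partition into similarity classes is {M1, M2, M3}.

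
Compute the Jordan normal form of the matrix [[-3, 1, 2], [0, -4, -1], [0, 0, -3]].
The characteristic polynomial is det(xI - A) = (x + 3)^2(x + 4), so the eigenvalues are -4 (algebraic multiplicity 1), -3 (algebraic multiplicity 2).

For λ = -4: algebraic multiplicity 1 gives one 1×1 block.

For λ = -3: rank(A + 3I) = 2, rank((A + 3I)^2) = 1. The eigenspace has dimension 3 - 2 = 1, so there is 1 Jordan block; the rank sequence gives block sizes [2].

Assembling the blocks gives the Jordan form J above.

J = [[-4, 0, 0], [0, -3, 1], [0, 0, -3]]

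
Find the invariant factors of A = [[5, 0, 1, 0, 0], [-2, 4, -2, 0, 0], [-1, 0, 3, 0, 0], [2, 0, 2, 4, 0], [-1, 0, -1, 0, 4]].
x - 4, x - 4, x - 4, (x - 4)^2

The Jordan structure of A has elementary divisors (x - 4)^2, (x - 4), (x - 4), (x - 4). Arranging the block sizes at each eigenvalue in decreasing order and taking row products gives the invariant factors.

Invariant factors (smallest first, each dividing the next): x - 4, x - 4, x - 4, (x - 4)^2.

Check: the last factor (x - 4)^2 is the minimal polynomial, and the product (x - 4)^5 is the characteristic polynomial.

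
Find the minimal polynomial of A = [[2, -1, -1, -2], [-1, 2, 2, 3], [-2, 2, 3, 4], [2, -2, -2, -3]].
The characteristic polynomial factors as (x - 1)^4. The minimal polynomial is ∏(x - λ)^{k_λ} where k_λ is the size of the largest Jordan block at λ.

For λ = 1: rank(A - I) = 2, and the largest Jordan block has size 3 (the smallest k with rank((A - I)^k) = rank((A - I)^(k+1))).

So m_A(x) = (x - 1)^3.

m_A(x) = (x - 1)^3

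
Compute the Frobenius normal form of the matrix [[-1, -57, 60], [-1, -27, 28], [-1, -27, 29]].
R = [[0, 0, -30], [1, 0, 26], [0, 1, 1]]

The invariant factors of A (the non-unit diagonal entries of the Smith normal form of xI - A over ℚ[x]) are (x - 5)(x^2 + 4x - 6), each dividing the next. The characteristic polynomial is their product, (x - 5)(x^2 + 4x - 6).

The rational canonical form is the block-diagonal matrix of companion matrices C(f_i):
R = [[0, 0, -30], [1, 0, 26], [0, 1, 1]].

Note the characteristic polynomial does not split into linear factors over ℚ, so A has no Jordan form over ℚ; the rational canonical form exists over any field.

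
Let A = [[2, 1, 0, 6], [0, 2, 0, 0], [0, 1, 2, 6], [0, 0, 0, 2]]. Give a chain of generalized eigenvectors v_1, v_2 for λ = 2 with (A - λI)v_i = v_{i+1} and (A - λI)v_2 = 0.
We seek v_1 ∈ ker((A - 2I)^2) \ ker(A - 2I), then set v_{i+1} = (A - 2I) v_i.

One such chain is v_1 = [[1, 1, 2, 0]]^T, v_2 = [[1, 0, 1, 0]]^T. Check: (A - 2I) v_2 = [[0, 0, 0, 0]]^T = 0.

v_1 = [[1, 1, 2, 0]]^T, v_2 = [[1, 0, 1, 0]]^T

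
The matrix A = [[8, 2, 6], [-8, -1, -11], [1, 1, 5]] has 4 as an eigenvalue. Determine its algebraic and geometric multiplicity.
The characteristic polynomial is (x - 4)^3, so the factor x - 4 appears with exponent 3: the algebraic multiplicity is 3.

rank(A - 4I) = 2, so the eigenspace has dimension 3 - 2 = 1: the geometric multiplicity is 1.

Since 1 < 3, A is not diagonalizable.

algebraic multiplicity 3, geometric multiplicity 1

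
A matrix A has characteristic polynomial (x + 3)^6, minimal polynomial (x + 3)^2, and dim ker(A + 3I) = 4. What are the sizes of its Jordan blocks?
λ = -3: algebraic multiplicity 6 (exponent in χ_A), largest block size 2 (exponent in m_A), 4 blocks (geometric multiplicity). These force block sizes [2, 2, 1, 1].

Jordan blocks: (-3, 2), (-3, 2), (-3, 1), (-3, 1)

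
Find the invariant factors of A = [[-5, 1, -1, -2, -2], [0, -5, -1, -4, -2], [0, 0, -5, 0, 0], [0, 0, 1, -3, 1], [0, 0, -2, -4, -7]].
(x + 5)^2, (x + 5)^3

The Jordan structure of A has elementary divisors (x + 5)^3, (x + 5)^2. Arranging the block sizes at each eigenvalue in decreasing order and taking row products gives the invariant factors.

Invariant factors (smallest first, each dividing the next): (x + 5)^2, (x + 5)^3.

Check: the last factor (x + 5)^3 is the minimal polynomial, and the product (x + 5)^5 is the characteristic polynomial.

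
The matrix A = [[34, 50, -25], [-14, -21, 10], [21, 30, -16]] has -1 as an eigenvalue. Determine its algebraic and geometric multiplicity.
The characteristic polynomial is (x + 1)^3, so the factor x + 1 appears with exponent 3: the algebraic multiplicity is 3.

rank(A + I) = 1, so the eigenspace has dimension 3 - 1 = 2: the geometric multiplicity is 2.

Since 2 < 3, A is not diagonalizable.

algebraic multiplicity 3, geometric multiplicity 2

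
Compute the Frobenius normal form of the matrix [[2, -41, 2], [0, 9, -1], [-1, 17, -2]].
R = [[0, 0, -25], [1, 0, -15], [0, 1, 9]]

The invariant factors of A (the non-unit diagonal entries of the Smith normal form of xI - A over ℚ[x]) are (x - 5)^2(x + 1), each dividing the next. The characteristic polynomial is their product, (x - 5)^2(x + 1).

The rational canonical form is the block-diagonal matrix of companion matrices C(f_i):
R = [[0, 0, -25], [1, 0, -15], [0, 1, 9]].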